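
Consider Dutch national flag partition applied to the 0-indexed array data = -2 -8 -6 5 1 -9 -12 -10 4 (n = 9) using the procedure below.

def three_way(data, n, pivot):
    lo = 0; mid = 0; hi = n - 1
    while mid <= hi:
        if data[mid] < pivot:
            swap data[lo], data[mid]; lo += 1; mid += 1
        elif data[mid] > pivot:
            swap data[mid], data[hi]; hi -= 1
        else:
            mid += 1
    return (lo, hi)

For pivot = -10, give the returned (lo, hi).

(1, 1)

pivot = -10; lo=0, mid=0, hi=8
data[mid]=-2>-10: swap data[0],data[8]; hi=7 → 4 -8 -6 5 1 -9 -12 -10 -2
data[mid]=4>-10: swap data[0],data[7]; hi=6 → -10 -8 -6 5 1 -9 -12 4 -2
data[mid]=-10=-10: mid=1
data[mid]=-8>-10: swap data[1],data[6]; hi=5 → -10 -12 -6 5 1 -9 -8 4 -2
data[mid]=-12<-10: swap data[0],data[1]; lo=1,mid=2 → -12 -10 -6 5 1 -9 -8 4 -2
data[mid]=-6>-10: swap data[2],data[5]; hi=4 → -12 -10 -9 5 1 -6 -8 4 -2
data[mid]=-9>-10: swap data[2],data[4]; hi=3 → -12 -10 1 5 -9 -6 -8 4 -2
data[mid]=1>-10: swap data[2],data[3]; hi=2 → -12 -10 5 1 -9 -6 -8 4 -2
data[mid]=5>-10: swap data[2],data[2]; hi=1 → -12 -10 5 1 -9 -6 -8 4 -2
end: lo=1, hi=1; data = -12 -10 5 1 -9 -6 -8 4 -2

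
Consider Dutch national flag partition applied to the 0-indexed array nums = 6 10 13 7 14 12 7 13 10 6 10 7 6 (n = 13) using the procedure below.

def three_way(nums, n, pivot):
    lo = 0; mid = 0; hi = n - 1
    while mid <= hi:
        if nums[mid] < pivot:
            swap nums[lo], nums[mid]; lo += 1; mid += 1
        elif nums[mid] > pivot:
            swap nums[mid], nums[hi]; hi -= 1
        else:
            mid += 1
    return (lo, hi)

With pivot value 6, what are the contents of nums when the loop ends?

pivot = 6; lo=0, mid=0, hi=12
nums[mid]=6=6: mid=1
nums[mid]=10>6: swap nums[1],nums[12]; hi=11 → 6 6 13 7 14 12 7 13 10 6 10 7 10
nums[mid]=6=6: mid=2
nums[mid]=13>6: swap nums[2],nums[11]; hi=10 → 6 6 7 7 14 12 7 13 10 6 10 13 10
nums[mid]=7>6: swap nums[2],nums[10]; hi=9 → 6 6 10 7 14 12 7 13 10 6 7 13 10
nums[mid]=10>6: swap nums[2],nums[9]; hi=8 → 6 6 6 7 14 12 7 13 10 10 7 13 10
nums[mid]=6=6: mid=3
nums[mid]=7>6: swap nums[3],nums[8]; hi=7 → 6 6 6 10 14 12 7 13 7 10 7 13 10
nums[mid]=10>6: swap nums[3],nums[7]; hi=6 → 6 6 6 13 14 12 7 10 7 10 7 13 10
nums[mid]=13>6: swap nums[3],nums[6]; hi=5 → 6 6 6 7 14 12 13 10 7 10 7 13 10
nums[mid]=7>6: swap nums[3],nums[5]; hi=4 → 6 6 6 12 14 7 13 10 7 10 7 13 10
nums[mid]=12>6: swap nums[3],nums[4]; hi=3 → 6 6 6 14 12 7 13 10 7 10 7 13 10
nums[mid]=14>6: swap nums[3],nums[3]; hi=2 → 6 6 6 14 12 7 13 10 7 10 7 13 10
end: lo=0, hi=2; nums = 6 6 6 14 12 7 13 10 7 10 7 13 10

6 6 6 14 12 7 13 10 7 10 7 13 10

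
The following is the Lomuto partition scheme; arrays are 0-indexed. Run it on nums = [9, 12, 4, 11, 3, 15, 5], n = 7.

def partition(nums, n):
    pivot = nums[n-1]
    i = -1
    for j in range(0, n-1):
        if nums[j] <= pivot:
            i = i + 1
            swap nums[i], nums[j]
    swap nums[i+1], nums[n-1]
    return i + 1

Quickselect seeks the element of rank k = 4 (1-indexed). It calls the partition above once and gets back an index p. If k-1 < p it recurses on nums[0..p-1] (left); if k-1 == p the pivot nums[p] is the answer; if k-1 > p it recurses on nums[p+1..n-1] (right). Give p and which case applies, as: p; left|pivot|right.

pivot=5, i=-1
j=0: 9>5, skip
j=1: 12>5, skip
j=2: 4≤5, i=0, swap(0,2) ⇒ [4, 12, 9, 11, 3, 15, 5]
j=3: 11>5, skip
j=4: 3≤5, i=1, swap(1,4) ⇒ [4, 3, 9, 11, 12, 15, 5]
j=5: 15>5, skip
swap(2,6) ⇒ [4, 3, 5, 11, 12, 15, 9]; return 2
p = 2; k-1 = 3 > 2 ⇒ right

2; right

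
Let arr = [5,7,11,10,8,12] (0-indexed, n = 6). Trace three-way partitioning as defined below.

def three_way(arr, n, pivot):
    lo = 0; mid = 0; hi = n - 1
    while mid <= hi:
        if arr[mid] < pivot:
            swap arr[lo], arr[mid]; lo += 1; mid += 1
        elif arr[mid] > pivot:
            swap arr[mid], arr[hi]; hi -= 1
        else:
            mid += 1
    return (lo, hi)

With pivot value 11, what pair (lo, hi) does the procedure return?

(4, 4)

lo=0 mid=0 hi=5
5<11: swap(0,0), lo=1 mid=1 ⇒ [5,7,11,10,8,12]
7<11: swap(1,1), lo=2 mid=2 ⇒ [5,7,11,10,8,12]
11=11: mid=3
10<11: swap(2,3), lo=3 mid=4 ⇒ [5,7,10,11,8,12]
8<11: swap(3,4), lo=4 mid=5 ⇒ [5,7,10,8,11,12]
12>11: swap(5,5), hi=4 ⇒ [5,7,10,8,11,12]
done. lo=4 hi=4; arr=[5,7,10,8,11,12]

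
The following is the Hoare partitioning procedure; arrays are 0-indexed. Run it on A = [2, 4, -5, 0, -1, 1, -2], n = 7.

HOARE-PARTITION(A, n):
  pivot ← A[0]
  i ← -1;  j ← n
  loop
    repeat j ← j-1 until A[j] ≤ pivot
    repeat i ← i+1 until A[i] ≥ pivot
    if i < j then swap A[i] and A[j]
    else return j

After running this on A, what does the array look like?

pivot = A[0] = 2; i = -1, j = 7
j→6 (A[6]=-2≤2), i→0 (A[0]=2≥2); i<j, swap → [-2, 4, -5, 0, -1, 1, 2]
j→5 (A[5]=1≤2), i→1 (A[1]=4≥2); i<j, swap → [-2, 1, -5, 0, -1, 4, 2]
j→4, i→5; i≥j, return j=4. A = [-2, 1, -5, 0, -1, 4, 2]

[-2, 1, -5, 0, -1, 4, 2]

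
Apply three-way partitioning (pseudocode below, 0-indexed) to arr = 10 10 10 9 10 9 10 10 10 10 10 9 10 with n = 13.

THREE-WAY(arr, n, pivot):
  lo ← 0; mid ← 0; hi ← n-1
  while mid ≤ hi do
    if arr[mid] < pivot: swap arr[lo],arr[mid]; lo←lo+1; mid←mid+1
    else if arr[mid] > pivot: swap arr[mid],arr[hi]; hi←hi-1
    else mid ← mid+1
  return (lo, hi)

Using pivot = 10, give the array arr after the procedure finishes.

pivot = 10; lo=0, mid=0, hi=12
arr[mid]=10=10: mid=1
arr[mid]=10=10: mid=2
arr[mid]=10=10: mid=3
arr[mid]=9<10: swap arr[0],arr[3]; lo=1,mid=4 → 9 10 10 10 10 9 10 10 10 10 10 9 10
arr[mid]=10=10: mid=5
arr[mid]=9<10: swap arr[1],arr[5]; lo=2,mid=6 → 9 9 10 10 10 10 10 10 10 10 10 9 10
arr[mid]=10=10: mid=7
arr[mid]=10=10: mid=8
arr[mid]=10=10: mid=9
arr[mid]=10=10: mid=10
arr[mid]=10=10: mid=11
arr[mid]=9<10: swap arr[2],arr[11]; lo=3,mid=12 → 9 9 9 10 10 10 10 10 10 10 10 10 10
arr[mid]=10=10: mid=13
end: lo=3, hi=12; arr = 9 9 9 10 10 10 10 10 10 10 10 10 10

9 9 9 10 10 10 10 10 10 10 10 10 10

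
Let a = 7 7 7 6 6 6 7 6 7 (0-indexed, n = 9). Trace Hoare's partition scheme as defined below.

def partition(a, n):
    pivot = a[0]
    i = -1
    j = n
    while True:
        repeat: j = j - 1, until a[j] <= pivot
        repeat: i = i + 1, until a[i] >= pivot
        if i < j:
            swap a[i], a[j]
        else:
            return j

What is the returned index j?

5

pivot = a[0] = 7; i = -1, j = 9
j→8 (a[8]=7≤7), i→0 (a[0]=7≥7); i<j, swap → 7 7 7 6 6 6 7 6 7
j→7 (a[7]=6≤7), i→1 (a[1]=7≥7); i<j, swap → 7 6 7 6 6 6 7 7 7
j→6 (a[6]=7≤7), i→2 (a[2]=7≥7); i<j, swap → 7 6 7 6 6 6 7 7 7
j→5, i→6; i≥j, return j=5. a = 7 6 7 6 6 6 7 7 7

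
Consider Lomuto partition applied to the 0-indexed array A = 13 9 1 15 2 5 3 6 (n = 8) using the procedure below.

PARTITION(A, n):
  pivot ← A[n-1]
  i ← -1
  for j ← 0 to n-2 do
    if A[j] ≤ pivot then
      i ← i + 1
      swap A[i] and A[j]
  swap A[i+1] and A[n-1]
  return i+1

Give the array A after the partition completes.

pivot = A[7] = 6; i = -1
j=0: A[0]=13 > 6 → no swap
j=1: A[1]=9 > 6 → no swap
j=2: A[2]=1 ≤ 6 → i=0, swap A[0],A[2] → 1 9 13 15 2 5 3 6
j=3: A[3]=15 > 6 → no swap
j=4: A[4]=2 ≤ 6 → i=1, swap A[1],A[4] → 1 2 13 15 9 5 3 6
j=5: A[5]=5 ≤ 6 → i=2, swap A[2],A[5] → 1 2 5 15 9 13 3 6
j=6: A[6]=3 ≤ 6 → i=3, swap A[3],A[6] → 1 2 5 3 9 13 15 6
final swap A[4],A[7] → 1 2 5 3 6 13 15 9; return 4

1 2 5 3 6 13 15 9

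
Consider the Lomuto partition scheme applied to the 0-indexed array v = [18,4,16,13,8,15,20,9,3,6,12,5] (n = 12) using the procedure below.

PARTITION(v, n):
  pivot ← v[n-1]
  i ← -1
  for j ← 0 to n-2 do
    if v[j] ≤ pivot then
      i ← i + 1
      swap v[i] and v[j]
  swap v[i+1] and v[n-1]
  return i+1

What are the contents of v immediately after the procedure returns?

pivot=5, i=-1
j=0: 18>5, skip
j=1: 4≤5, i=0, swap(0,1) ⇒ [4,18,16,13,8,15,20,9,3,6,12,5]
j=2: 16>5, skip
j=3: 13>5, skip
j=4: 8>5, skip
j=5: 15>5, skip
j=6: 20>5, skip
j=7: 9>5, skip
j=8: 3≤5, i=1, swap(1,8) ⇒ [4,3,16,13,8,15,20,9,18,6,12,5]
j=9: 6>5, skip
j=10: 12>5, skip
swap(2,11) ⇒ [4,3,5,13,8,15,20,9,18,6,12,16]; return 2

[4,3,5,13,8,15,20,9,18,6,12,16]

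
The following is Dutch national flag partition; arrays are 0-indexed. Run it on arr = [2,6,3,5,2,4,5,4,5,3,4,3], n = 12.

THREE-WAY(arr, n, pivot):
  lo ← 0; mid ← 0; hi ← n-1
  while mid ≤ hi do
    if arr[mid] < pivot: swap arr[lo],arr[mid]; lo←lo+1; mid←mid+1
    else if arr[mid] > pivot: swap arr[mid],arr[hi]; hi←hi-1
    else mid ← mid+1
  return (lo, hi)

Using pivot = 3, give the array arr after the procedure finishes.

lo=0 mid=0 hi=11
2<3: swap(0,0), lo=1 mid=1 ⇒ [2,6,3,5,2,4,5,4,5,3,4,3]
6>3: swap(1,11), hi=10 ⇒ [2,3,3,5,2,4,5,4,5,3,4,6]
3=3: mid=2
3=3: mid=3
5>3: swap(3,10), hi=9 ⇒ [2,3,3,4,2,4,5,4,5,3,5,6]
4>3: swap(3,9), hi=8 ⇒ [2,3,3,3,2,4,5,4,5,4,5,6]
3=3: mid=4
2<3: swap(1,4), lo=2 mid=5 ⇒ [2,2,3,3,3,4,5,4,5,4,5,6]
4>3: swap(5,8), hi=7 ⇒ [2,2,3,3,3,5,5,4,4,4,5,6]
5>3: swap(5,7), hi=6 ⇒ [2,2,3,3,3,4,5,5,4,4,5,6]
4>3: swap(5,6), hi=5 ⇒ [2,2,3,3,3,5,4,5,4,4,5,6]
5>3: swap(5,5), hi=4 ⇒ [2,2,3,3,3,5,4,5,4,4,5,6]
done. lo=2 hi=4; arr=[2,2,3,3,3,5,4,5,4,4,5,6]

[2,2,3,3,3,5,4,5,4,4,5,6]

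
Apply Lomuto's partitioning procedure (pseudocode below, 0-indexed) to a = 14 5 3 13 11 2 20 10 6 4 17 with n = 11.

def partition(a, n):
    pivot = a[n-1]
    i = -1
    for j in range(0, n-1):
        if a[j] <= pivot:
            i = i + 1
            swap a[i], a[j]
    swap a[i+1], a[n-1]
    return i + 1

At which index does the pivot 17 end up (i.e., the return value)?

9

pivot = a[10] = 17; i = -1
j=0: a[0]=14 ≤ 17 → i=0, swap a[0],a[0] (no change) → 14 5 3 13 11 2 20 10 6 4 17
j=1: a[1]=5 ≤ 17 → i=1, swap a[1],a[1] (no change) → 14 5 3 13 11 2 20 10 6 4 17
j=2: a[2]=3 ≤ 17 → i=2, swap a[2],a[2] (no change) → 14 5 3 13 11 2 20 10 6 4 17
j=3: a[3]=13 ≤ 17 → i=3, swap a[3],a[3] (no change) → 14 5 3 13 11 2 20 10 6 4 17
j=4: a[4]=11 ≤ 17 → i=4, swap a[4],a[4] (no change) → 14 5 3 13 11 2 20 10 6 4 17
j=5: a[5]=2 ≤ 17 → i=5, swap a[5],a[5] (no change) → 14 5 3 13 11 2 20 10 6 4 17
j=6: a[6]=20 > 17 → no swap
j=7: a[7]=10 ≤ 17 → i=6, swap a[6],a[7] → 14 5 3 13 11 2 10 20 6 4 17
j=8: a[8]=6 ≤ 17 → i=7, swap a[7],a[8] → 14 5 3 13 11 2 10 6 20 4 17
j=9: a[9]=4 ≤ 17 → i=8, swap a[8],a[9] → 14 5 3 13 11 2 10 6 4 20 17
final swap a[9],a[10] → 14 5 3 13 11 2 10 6 4 17 20; return 9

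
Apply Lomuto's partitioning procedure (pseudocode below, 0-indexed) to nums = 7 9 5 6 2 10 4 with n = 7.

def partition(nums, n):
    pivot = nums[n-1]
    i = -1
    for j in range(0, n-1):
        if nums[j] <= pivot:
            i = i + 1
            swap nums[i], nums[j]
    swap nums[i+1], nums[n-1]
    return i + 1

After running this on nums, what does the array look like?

2 4 5 6 7 10 9

pivot = nums[6] = 4; i = -1
j=0: nums[0]=7 > 4 → no swap
j=1: nums[1]=9 > 4 → no swap
j=2: nums[2]=5 > 4 → no swap
j=3: nums[3]=6 > 4 → no swap
j=4: nums[4]=2 ≤ 4 → i=0, swap nums[0],nums[4] → 2 9 5 6 7 10 4
j=5: nums[5]=10 > 4 → no swap
final swap nums[1],nums[6] → 2 4 5 6 7 10 9; return 1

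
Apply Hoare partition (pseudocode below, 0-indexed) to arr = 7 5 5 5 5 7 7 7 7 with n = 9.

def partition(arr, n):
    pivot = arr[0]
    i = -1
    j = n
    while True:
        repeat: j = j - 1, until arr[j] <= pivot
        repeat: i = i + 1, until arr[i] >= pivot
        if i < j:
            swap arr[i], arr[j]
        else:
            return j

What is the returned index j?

6

pivot=7
j stops at 8 (7), i stops at 0 (7); swap ⇒ 7 5 5 5 5 7 7 7 7
j stops at 7 (7), i stops at 5 (7); swap ⇒ 7 5 5 5 5 7 7 7 7
j stops at 6, i stops at 6; i≥j ⇒ return 6. arr=7 5 5 5 5 7 7 7 7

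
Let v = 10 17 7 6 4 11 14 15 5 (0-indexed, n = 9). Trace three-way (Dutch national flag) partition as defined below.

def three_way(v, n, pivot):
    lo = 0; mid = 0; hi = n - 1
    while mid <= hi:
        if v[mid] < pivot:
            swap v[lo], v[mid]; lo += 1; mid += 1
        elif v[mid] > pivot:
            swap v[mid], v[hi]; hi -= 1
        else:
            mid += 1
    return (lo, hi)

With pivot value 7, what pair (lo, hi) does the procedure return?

(3, 3)

pivot = 7; lo=0, mid=0, hi=8
v[mid]=10>7: swap v[0],v[8]; hi=7 → 5 17 7 6 4 11 14 15 10
v[mid]=5<7: swap v[0],v[0]; lo=1,mid=1 → 5 17 7 6 4 11 14 15 10
v[mid]=17>7: swap v[1],v[7]; hi=6 → 5 15 7 6 4 11 14 17 10
v[mid]=15>7: swap v[1],v[6]; hi=5 → 5 14 7 6 4 11 15 17 10
v[mid]=14>7: swap v[1],v[5]; hi=4 → 5 11 7 6 4 14 15 17 10
v[mid]=11>7: swap v[1],v[4]; hi=3 → 5 4 7 6 11 14 15 17 10
v[mid]=4<7: swap v[1],v[1]; lo=2,mid=2 → 5 4 7 6 11 14 15 17 10
v[mid]=7=7: mid=3
v[mid]=6<7: swap v[2],v[3]; lo=3,mid=4 → 5 4 6 7 11 14 15 17 10
end: lo=3, hi=3; v = 5 4 6 7 11 14 15 17 10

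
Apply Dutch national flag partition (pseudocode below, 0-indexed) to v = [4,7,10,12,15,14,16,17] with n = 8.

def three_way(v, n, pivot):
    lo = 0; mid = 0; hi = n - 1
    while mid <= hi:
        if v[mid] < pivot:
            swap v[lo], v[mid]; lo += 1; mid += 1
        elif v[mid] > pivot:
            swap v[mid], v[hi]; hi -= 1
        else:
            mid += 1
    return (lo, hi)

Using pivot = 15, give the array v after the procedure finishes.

[4,7,10,12,14,15,17,16]

lo=0 mid=0 hi=7
4<15: swap(0,0), lo=1 mid=1 ⇒ [4,7,10,12,15,14,16,17]
7<15: swap(1,1), lo=2 mid=2 ⇒ [4,7,10,12,15,14,16,17]
10<15: swap(2,2), lo=3 mid=3 ⇒ [4,7,10,12,15,14,16,17]
12<15: swap(3,3), lo=4 mid=4 ⇒ [4,7,10,12,15,14,16,17]
15=15: mid=5
14<15: swap(4,5), lo=5 mid=6 ⇒ [4,7,10,12,14,15,16,17]
16>15: swap(6,7), hi=6 ⇒ [4,7,10,12,14,15,17,16]
17>15: swap(6,6), hi=5 ⇒ [4,7,10,12,14,15,17,16]
done. lo=5 hi=5; v=[4,7,10,12,14,15,17,16]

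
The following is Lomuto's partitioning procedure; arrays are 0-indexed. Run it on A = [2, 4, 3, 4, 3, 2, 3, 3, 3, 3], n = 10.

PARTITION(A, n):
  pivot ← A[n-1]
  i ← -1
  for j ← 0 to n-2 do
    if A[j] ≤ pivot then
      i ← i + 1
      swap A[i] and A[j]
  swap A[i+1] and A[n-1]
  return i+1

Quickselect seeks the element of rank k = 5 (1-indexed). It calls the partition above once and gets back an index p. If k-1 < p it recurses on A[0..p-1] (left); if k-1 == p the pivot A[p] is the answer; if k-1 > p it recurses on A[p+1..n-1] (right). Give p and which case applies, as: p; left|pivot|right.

pivot = A[9] = 3; i = -1
j=0: A[0]=2 ≤ 3 → i=0, swap A[0],A[0] (no change) → [2, 4, 3, 4, 3, 2, 3, 3, 3, 3]
j=1: A[1]=4 > 3 → no swap
j=2: A[2]=3 ≤ 3 → i=1, swap A[1],A[2] → [2, 3, 4, 4, 3, 2, 3, 3, 3, 3]
j=3: A[3]=4 > 3 → no swap
j=4: A[4]=3 ≤ 3 → i=2, swap A[2],A[4] → [2, 3, 3, 4, 4, 2, 3, 3, 3, 3]
j=5: A[5]=2 ≤ 3 → i=3, swap A[3],A[5] → [2, 3, 3, 2, 4, 4, 3, 3, 3, 3]
j=6: A[6]=3 ≤ 3 → i=4, swap A[4],A[6] → [2, 3, 3, 2, 3, 4, 4, 3, 3, 3]
j=7: A[7]=3 ≤ 3 → i=5, swap A[5],A[7] → [2, 3, 3, 2, 3, 3, 4, 4, 3, 3]
j=8: A[8]=3 ≤ 3 → i=6, swap A[6],A[8] → [2, 3, 3, 2, 3, 3, 3, 4, 4, 3]
final swap A[7],A[9] → [2, 3, 3, 2, 3, 3, 3, 3, 4, 4]; return 7
p = 7; k-1 = 4 < 7 ⇒ left

7; left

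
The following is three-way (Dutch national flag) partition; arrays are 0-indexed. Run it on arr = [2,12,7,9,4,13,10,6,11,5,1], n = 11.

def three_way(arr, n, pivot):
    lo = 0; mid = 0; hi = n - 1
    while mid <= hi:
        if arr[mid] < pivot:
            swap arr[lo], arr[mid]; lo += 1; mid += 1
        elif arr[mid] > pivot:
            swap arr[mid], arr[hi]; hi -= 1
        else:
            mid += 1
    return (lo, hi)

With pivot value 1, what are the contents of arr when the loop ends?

lo=0 mid=0 hi=10
2>1: swap(0,10), hi=9 ⇒ [1,12,7,9,4,13,10,6,11,5,2]
1=1: mid=1
12>1: swap(1,9), hi=8 ⇒ [1,5,7,9,4,13,10,6,11,12,2]
5>1: swap(1,8), hi=7 ⇒ [1,11,7,9,4,13,10,6,5,12,2]
11>1: swap(1,7), hi=6 ⇒ [1,6,7,9,4,13,10,11,5,12,2]
6>1: swap(1,6), hi=5 ⇒ [1,10,7,9,4,13,6,11,5,12,2]
10>1: swap(1,5), hi=4 ⇒ [1,13,7,9,4,10,6,11,5,12,2]
13>1: swap(1,4), hi=3 ⇒ [1,4,7,9,13,10,6,11,5,12,2]
4>1: swap(1,3), hi=2 ⇒ [1,9,7,4,13,10,6,11,5,12,2]
9>1: swap(1,2), hi=1 ⇒ [1,7,9,4,13,10,6,11,5,12,2]
7>1: swap(1,1), hi=0 ⇒ [1,7,9,4,13,10,6,11,5,12,2]
done. lo=0 hi=0; arr=[1,7,9,4,13,10,6,11,5,12,2]

[1,7,9,4,13,10,6,11,5,12,2]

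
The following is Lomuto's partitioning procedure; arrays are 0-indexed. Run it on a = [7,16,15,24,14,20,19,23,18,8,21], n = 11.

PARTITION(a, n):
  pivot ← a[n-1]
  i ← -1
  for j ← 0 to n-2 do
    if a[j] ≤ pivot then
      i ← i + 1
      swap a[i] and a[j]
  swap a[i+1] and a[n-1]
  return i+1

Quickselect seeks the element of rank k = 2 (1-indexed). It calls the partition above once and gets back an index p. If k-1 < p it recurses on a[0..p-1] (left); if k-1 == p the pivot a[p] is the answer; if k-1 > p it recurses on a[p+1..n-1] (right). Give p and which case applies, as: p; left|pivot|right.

8; left

pivot = a[10] = 21; i = -1
j=0: a[0]=7 ≤ 21 → i=0, swap a[0],a[0] (no change) → [7,16,15,24,14,20,19,23,18,8,21]
j=1: a[1]=16 ≤ 21 → i=1, swap a[1],a[1] (no change) → [7,16,15,24,14,20,19,23,18,8,21]
j=2: a[2]=15 ≤ 21 → i=2, swap a[2],a[2] (no change) → [7,16,15,24,14,20,19,23,18,8,21]
j=3: a[3]=24 > 21 → no swap
j=4: a[4]=14 ≤ 21 → i=3, swap a[3],a[4] → [7,16,15,14,24,20,19,23,18,8,21]
j=5: a[5]=20 ≤ 21 → i=4, swap a[4],a[5] → [7,16,15,14,20,24,19,23,18,8,21]
j=6: a[6]=19 ≤ 21 → i=5, swap a[5],a[6] → [7,16,15,14,20,19,24,23,18,8,21]
j=7: a[7]=23 > 21 → no swap
j=8: a[8]=18 ≤ 21 → i=6, swap a[6],a[8] → [7,16,15,14,20,19,18,23,24,8,21]
j=9: a[9]=8 ≤ 21 → i=7, swap a[7],a[9] → [7,16,15,14,20,19,18,8,24,23,21]
final swap a[8],a[10] → [7,16,15,14,20,19,18,8,21,23,24]; return 8
p = 8; k-1 = 1 < 8 ⇒ left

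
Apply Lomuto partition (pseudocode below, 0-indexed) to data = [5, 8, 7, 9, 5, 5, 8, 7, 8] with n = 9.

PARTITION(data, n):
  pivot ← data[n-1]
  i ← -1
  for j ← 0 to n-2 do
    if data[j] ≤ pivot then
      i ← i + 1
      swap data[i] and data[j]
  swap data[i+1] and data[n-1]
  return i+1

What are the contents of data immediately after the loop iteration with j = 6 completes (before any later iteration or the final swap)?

[5, 8, 7, 5, 5, 8, 9, 7, 8]

pivot=8, i=-1
j=0: 5≤8, i=0, swap(0,0) ⇒ [5, 8, 7, 9, 5, 5, 8, 7, 8]
j=1: 8≤8, i=1, swap(1,1) ⇒ [5, 8, 7, 9, 5, 5, 8, 7, 8]
j=2: 7≤8, i=2, swap(2,2) ⇒ [5, 8, 7, 9, 5, 5, 8, 7, 8]
j=3: 9>8, skip
j=4: 5≤8, i=3, swap(3,4) ⇒ [5, 8, 7, 5, 9, 5, 8, 7, 8]
j=5: 5≤8, i=4, swap(4,5) ⇒ [5, 8, 7, 5, 5, 9, 8, 7, 8]
j=6: 8≤8, i=5, swap(5,6) ⇒ [5, 8, 7, 5, 5, 8, 9, 7, 8]
(after j=6) data = [5, 8, 7, 5, 5, 8, 9, 7, 8]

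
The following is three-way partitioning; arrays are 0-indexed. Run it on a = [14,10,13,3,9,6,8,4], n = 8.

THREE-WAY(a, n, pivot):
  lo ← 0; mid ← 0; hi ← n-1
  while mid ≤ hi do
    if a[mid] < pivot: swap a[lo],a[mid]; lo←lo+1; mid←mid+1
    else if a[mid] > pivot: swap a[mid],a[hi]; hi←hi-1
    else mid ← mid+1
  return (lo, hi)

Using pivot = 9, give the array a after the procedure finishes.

pivot = 9; lo=0, mid=0, hi=7
a[mid]=14>9: swap a[0],a[7]; hi=6 → [4,10,13,3,9,6,8,14]
a[mid]=4<9: swap a[0],a[0]; lo=1,mid=1 → [4,10,13,3,9,6,8,14]
a[mid]=10>9: swap a[1],a[6]; hi=5 → [4,8,13,3,9,6,10,14]
a[mid]=8<9: swap a[1],a[1]; lo=2,mid=2 → [4,8,13,3,9,6,10,14]
a[mid]=13>9: swap a[2],a[5]; hi=4 → [4,8,6,3,9,13,10,14]
a[mid]=6<9: swap a[2],a[2]; lo=3,mid=3 → [4,8,6,3,9,13,10,14]
a[mid]=3<9: swap a[3],a[3]; lo=4,mid=4 → [4,8,6,3,9,13,10,14]
a[mid]=9=9: mid=5
end: lo=4, hi=4; a = [4,8,6,3,9,13,10,14]

[4,8,6,3,9,13,10,14]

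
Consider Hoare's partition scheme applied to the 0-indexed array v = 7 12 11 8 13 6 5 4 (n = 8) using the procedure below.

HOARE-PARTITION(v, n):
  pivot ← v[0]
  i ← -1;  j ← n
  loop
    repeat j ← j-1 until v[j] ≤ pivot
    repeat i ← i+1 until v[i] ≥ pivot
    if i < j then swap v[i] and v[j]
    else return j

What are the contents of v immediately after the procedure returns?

pivot = v[0] = 7; i = -1, j = 8
j→7 (v[7]=4≤7), i→0 (v[0]=7≥7); i<j, swap → 4 12 11 8 13 6 5 7
j→6 (v[6]=5≤7), i→1 (v[1]=12≥7); i<j, swap → 4 5 11 8 13 6 12 7
j→5 (v[5]=6≤7), i→2 (v[2]=11≥7); i<j, swap → 4 5 6 8 13 11 12 7
j→2, i→3; i≥j, return j=2. v = 4 5 6 8 13 11 12 7

4 5 6 8 13 11 12 7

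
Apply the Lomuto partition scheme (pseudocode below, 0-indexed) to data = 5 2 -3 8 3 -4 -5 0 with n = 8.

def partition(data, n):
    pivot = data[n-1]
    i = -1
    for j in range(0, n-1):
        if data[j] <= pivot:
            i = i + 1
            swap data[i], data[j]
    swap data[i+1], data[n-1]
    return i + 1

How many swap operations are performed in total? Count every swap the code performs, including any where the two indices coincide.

pivot=0, i=-1
j=0: 5>0, skip
j=1: 2>0, skip
j=2: -3≤0, i=0, swap(0,2) ⇒ -3 2 5 8 3 -4 -5 0
j=3: 8>0, skip
j=4: 3>0, skip
j=5: -4≤0, i=1, swap(1,5) ⇒ -3 -4 5 8 3 2 -5 0
j=6: -5≤0, i=2, swap(2,6) ⇒ -3 -4 -5 8 3 2 5 0
swap(3,7) ⇒ -3 -4 -5 0 3 2 5 8; return 3

4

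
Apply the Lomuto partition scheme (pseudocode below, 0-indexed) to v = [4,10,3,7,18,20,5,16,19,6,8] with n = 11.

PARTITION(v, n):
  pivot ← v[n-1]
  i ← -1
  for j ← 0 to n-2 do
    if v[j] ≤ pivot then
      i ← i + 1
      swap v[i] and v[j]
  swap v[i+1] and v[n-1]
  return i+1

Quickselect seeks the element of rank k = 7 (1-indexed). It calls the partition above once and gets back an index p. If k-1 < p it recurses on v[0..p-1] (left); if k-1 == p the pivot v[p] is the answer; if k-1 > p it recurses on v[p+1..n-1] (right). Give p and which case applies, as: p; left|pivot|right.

pivot = v[10] = 8; i = -1
j=0: v[0]=4 ≤ 8 → i=0, swap v[0],v[0] (no change) → [4,10,3,7,18,20,5,16,19,6,8]
j=1: v[1]=10 > 8 → no swap
j=2: v[2]=3 ≤ 8 → i=1, swap v[1],v[2] → [4,3,10,7,18,20,5,16,19,6,8]
j=3: v[3]=7 ≤ 8 → i=2, swap v[2],v[3] → [4,3,7,10,18,20,5,16,19,6,8]
j=4: v[4]=18 > 8 → no swap
j=5: v[5]=20 > 8 → no swap
j=6: v[6]=5 ≤ 8 → i=3, swap v[3],v[6] → [4,3,7,5,18,20,10,16,19,6,8]
j=7: v[7]=16 > 8 → no swap
j=8: v[8]=19 > 8 → no swap
j=9: v[9]=6 ≤ 8 → i=4, swap v[4],v[9] → [4,3,7,5,6,20,10,16,19,18,8]
final swap v[5],v[10] → [4,3,7,5,6,8,10,16,19,18,20]; return 5
p = 5; k-1 = 6 > 5 ⇒ right

5; right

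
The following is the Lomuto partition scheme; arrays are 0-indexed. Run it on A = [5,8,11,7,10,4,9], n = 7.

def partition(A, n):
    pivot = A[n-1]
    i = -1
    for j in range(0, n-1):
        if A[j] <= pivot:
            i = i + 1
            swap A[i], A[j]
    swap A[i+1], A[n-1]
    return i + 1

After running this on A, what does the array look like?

pivot=9, i=-1
j=0: 5≤9, i=0, swap(0,0) ⇒ [5,8,11,7,10,4,9]
j=1: 8≤9, i=1, swap(1,1) ⇒ [5,8,11,7,10,4,9]
j=2: 11>9, skip
j=3: 7≤9, i=2, swap(2,3) ⇒ [5,8,7,11,10,4,9]
j=4: 10>9, skip
j=5: 4≤9, i=3, swap(3,5) ⇒ [5,8,7,4,10,11,9]
swap(4,6) ⇒ [5,8,7,4,9,11,10]; return 4

[5,8,7,4,9,11,10]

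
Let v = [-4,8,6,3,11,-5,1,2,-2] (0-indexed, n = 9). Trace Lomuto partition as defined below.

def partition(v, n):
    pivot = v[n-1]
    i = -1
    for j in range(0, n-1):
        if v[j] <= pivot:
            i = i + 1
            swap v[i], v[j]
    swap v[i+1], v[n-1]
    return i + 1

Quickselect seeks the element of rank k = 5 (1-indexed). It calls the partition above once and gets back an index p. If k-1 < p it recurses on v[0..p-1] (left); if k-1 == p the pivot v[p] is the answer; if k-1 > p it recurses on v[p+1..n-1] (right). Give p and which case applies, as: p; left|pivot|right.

pivot = v[8] = -2; i = -1
j=0: v[0]=-4 ≤ -2 → i=0, swap v[0],v[0] (no change) → [-4,8,6,3,11,-5,1,2,-2]
j=1: v[1]=8 > -2 → no swap
j=2: v[2]=6 > -2 → no swap
j=3: v[3]=3 > -2 → no swap
j=4: v[4]=11 > -2 → no swap
j=5: v[5]=-5 ≤ -2 → i=1, swap v[1],v[5] → [-4,-5,6,3,11,8,1,2,-2]
j=6: v[6]=1 > -2 → no swap
j=7: v[7]=2 > -2 → no swap
final swap v[2],v[8] → [-4,-5,-2,3,11,8,1,2,6]; return 2
p = 2; k-1 = 4 > 2 ⇒ right

2; right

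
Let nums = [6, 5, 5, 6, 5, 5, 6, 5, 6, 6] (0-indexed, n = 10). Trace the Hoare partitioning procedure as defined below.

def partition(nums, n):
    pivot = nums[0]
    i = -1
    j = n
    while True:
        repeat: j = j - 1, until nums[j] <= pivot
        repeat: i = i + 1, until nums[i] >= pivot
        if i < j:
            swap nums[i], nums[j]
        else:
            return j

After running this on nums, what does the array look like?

pivot = nums[0] = 6; i = -1, j = 10
j→9 (nums[9]=6≤6), i→0 (nums[0]=6≥6); i<j, swap → [6, 5, 5, 6, 5, 5, 6, 5, 6, 6]
j→8 (nums[8]=6≤6), i→3 (nums[3]=6≥6); i<j, swap → [6, 5, 5, 6, 5, 5, 6, 5, 6, 6]
j→7 (nums[7]=5≤6), i→6 (nums[6]=6≥6); i<j, swap → [6, 5, 5, 6, 5, 5, 5, 6, 6, 6]
j→6, i→7; i≥j, return j=6. nums = [6, 5, 5, 6, 5, 5, 5, 6, 6, 6]

[6, 5, 5, 6, 5, 5, 5, 6, 6, 6]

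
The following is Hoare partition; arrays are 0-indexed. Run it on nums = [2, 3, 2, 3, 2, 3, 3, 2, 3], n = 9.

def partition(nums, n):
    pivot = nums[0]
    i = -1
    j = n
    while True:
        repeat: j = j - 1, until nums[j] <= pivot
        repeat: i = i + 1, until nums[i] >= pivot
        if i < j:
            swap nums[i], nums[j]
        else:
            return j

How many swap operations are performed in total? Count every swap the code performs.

2

pivot = nums[0] = 2; i = -1, j = 9
j→7 (nums[7]=2≤2), i→0 (nums[0]=2≥2); i<j, swap → [2, 3, 2, 3, 2, 3, 3, 2, 3]
j→4 (nums[4]=2≤2), i→1 (nums[1]=3≥2); i<j, swap → [2, 2, 2, 3, 3, 3, 3, 2, 3]
j→2, i→2; i≥j, return j=2. nums = [2, 2, 2, 3, 3, 3, 3, 2, 3]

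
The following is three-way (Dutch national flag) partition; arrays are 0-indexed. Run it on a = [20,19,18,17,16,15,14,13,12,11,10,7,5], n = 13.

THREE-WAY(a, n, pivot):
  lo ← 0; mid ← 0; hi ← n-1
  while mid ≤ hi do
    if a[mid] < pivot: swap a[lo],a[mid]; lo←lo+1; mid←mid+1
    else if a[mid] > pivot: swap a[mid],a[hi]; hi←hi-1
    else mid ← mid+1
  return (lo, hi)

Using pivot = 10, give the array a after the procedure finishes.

pivot = 10; lo=0, mid=0, hi=12
a[mid]=20>10: swap a[0],a[12]; hi=11 → [5,19,18,17,16,15,14,13,12,11,10,7,20]
a[mid]=5<10: swap a[0],a[0]; lo=1,mid=1 → [5,19,18,17,16,15,14,13,12,11,10,7,20]
a[mid]=19>10: swap a[1],a[11]; hi=10 → [5,7,18,17,16,15,14,13,12,11,10,19,20]
a[mid]=7<10: swap a[1],a[1]; lo=2,mid=2 → [5,7,18,17,16,15,14,13,12,11,10,19,20]
a[mid]=18>10: swap a[2],a[10]; hi=9 → [5,7,10,17,16,15,14,13,12,11,18,19,20]
a[mid]=10=10: mid=3
a[mid]=17>10: swap a[3],a[9]; hi=8 → [5,7,10,11,16,15,14,13,12,17,18,19,20]
a[mid]=11>10: swap a[3],a[8]; hi=7 → [5,7,10,12,16,15,14,13,11,17,18,19,20]
a[mid]=12>10: swap a[3],a[7]; hi=6 → [5,7,10,13,16,15,14,12,11,17,18,19,20]
a[mid]=13>10: swap a[3],a[6]; hi=5 → [5,7,10,14,16,15,13,12,11,17,18,19,20]
a[mid]=14>10: swap a[3],a[5]; hi=4 → [5,7,10,15,16,14,13,12,11,17,18,19,20]
a[mid]=15>10: swap a[3],a[4]; hi=3 → [5,7,10,16,15,14,13,12,11,17,18,19,20]
a[mid]=16>10: swap a[3],a[3]; hi=2 → [5,7,10,16,15,14,13,12,11,17,18,19,20]
end: lo=2, hi=2; a = [5,7,10,16,15,14,13,12,11,17,18,19,20]

[5,7,10,16,15,14,13,12,11,17,18,19,20]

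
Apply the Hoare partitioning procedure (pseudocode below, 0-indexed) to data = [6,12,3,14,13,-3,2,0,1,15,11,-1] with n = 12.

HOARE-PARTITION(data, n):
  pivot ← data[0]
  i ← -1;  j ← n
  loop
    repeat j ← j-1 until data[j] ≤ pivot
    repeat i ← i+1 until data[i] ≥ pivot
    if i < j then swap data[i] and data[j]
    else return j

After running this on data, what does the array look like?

pivot=6
j stops at 11 (-1), i stops at 0 (6); swap ⇒ [-1,12,3,14,13,-3,2,0,1,15,11,6]
j stops at 8 (1), i stops at 1 (12); swap ⇒ [-1,1,3,14,13,-3,2,0,12,15,11,6]
j stops at 7 (0), i stops at 3 (14); swap ⇒ [-1,1,3,0,13,-3,2,14,12,15,11,6]
j stops at 6 (2), i stops at 4 (13); swap ⇒ [-1,1,3,0,2,-3,13,14,12,15,11,6]
j stops at 5, i stops at 6; i≥j ⇒ return 5. data=[-1,1,3,0,2,-3,13,14,12,15,11,6]

[-1,1,3,0,2,-3,13,14,12,15,11,6]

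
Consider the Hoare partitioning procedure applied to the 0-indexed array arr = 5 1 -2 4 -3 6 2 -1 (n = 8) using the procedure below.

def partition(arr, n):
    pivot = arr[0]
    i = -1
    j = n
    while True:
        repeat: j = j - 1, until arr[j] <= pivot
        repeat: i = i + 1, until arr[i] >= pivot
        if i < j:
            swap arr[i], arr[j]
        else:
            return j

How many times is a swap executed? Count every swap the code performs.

2

pivot=5
j stops at 7 (-1), i stops at 0 (5); swap ⇒ -1 1 -2 4 -3 6 2 5
j stops at 6 (2), i stops at 5 (6); swap ⇒ -1 1 -2 4 -3 2 6 5
j stops at 5, i stops at 6; i≥j ⇒ return 5. arr=-1 1 -2 4 -3 2 6 5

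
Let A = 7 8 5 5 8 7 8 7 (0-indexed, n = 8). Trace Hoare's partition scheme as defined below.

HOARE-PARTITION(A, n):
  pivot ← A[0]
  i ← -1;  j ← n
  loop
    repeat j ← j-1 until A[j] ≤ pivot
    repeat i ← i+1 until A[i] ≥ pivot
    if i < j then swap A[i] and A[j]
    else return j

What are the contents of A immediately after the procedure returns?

7 7 5 5 8 8 8 7

pivot = A[0] = 7; i = -1, j = 8
j→7 (A[7]=7≤7), i→0 (A[0]=7≥7); i<j, swap → 7 8 5 5 8 7 8 7
j→5 (A[5]=7≤7), i→1 (A[1]=8≥7); i<j, swap → 7 7 5 5 8 8 8 7
j→3, i→4; i≥j, return j=3. A = 7 7 5 5 8 8 8 7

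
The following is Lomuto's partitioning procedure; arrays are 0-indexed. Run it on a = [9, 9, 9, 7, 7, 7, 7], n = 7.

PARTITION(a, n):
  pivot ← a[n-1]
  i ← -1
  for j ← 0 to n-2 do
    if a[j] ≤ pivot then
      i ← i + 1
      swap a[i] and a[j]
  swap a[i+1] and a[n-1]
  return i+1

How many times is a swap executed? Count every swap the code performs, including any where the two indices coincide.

4

pivot=7, i=-1
j=0: 9>7, skip
j=1: 9>7, skip
j=2: 9>7, skip
j=3: 7≤7, i=0, swap(0,3) ⇒ [7, 9, 9, 9, 7, 7, 7]
j=4: 7≤7, i=1, swap(1,4) ⇒ [7, 7, 9, 9, 9, 7, 7]
j=5: 7≤7, i=2, swap(2,5) ⇒ [7, 7, 7, 9, 9, 9, 7]
swap(3,6) ⇒ [7, 7, 7, 7, 9, 9, 9]; return 3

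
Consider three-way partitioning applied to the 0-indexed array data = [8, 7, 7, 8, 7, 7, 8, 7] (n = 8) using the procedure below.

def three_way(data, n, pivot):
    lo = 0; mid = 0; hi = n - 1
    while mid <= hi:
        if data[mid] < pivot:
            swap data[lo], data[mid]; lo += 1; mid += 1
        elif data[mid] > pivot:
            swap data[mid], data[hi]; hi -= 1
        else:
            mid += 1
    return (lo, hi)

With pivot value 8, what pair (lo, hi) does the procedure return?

pivot = 8; lo=0, mid=0, hi=7
data[mid]=8=8: mid=1
data[mid]=7<8: swap data[0],data[1]; lo=1,mid=2 → [7, 8, 7, 8, 7, 7, 8, 7]
data[mid]=7<8: swap data[1],data[2]; lo=2,mid=3 → [7, 7, 8, 8, 7, 7, 8, 7]
data[mid]=8=8: mid=4
data[mid]=7<8: swap data[2],data[4]; lo=3,mid=5 → [7, 7, 7, 8, 8, 7, 8, 7]
data[mid]=7<8: swap data[3],data[5]; lo=4,mid=6 → [7, 7, 7, 7, 8, 8, 8, 7]
data[mid]=8=8: mid=7
data[mid]=7<8: swap data[4],data[7]; lo=5,mid=8 → [7, 7, 7, 7, 7, 8, 8, 8]
end: lo=5, hi=7; data = [7, 7, 7, 7, 7, 8, 8, 8]

(5, 7)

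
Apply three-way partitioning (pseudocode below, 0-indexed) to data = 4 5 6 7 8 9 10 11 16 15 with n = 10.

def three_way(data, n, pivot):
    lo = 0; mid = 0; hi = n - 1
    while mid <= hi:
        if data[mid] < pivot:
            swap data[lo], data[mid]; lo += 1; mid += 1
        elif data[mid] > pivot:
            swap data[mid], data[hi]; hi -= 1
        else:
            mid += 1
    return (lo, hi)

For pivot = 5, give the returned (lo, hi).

(1, 1)

pivot = 5; lo=0, mid=0, hi=9
data[mid]=4<5: swap data[0],data[0]; lo=1,mid=1 → 4 5 6 7 8 9 10 11 16 15
data[mid]=5=5: mid=2
data[mid]=6>5: swap data[2],data[9]; hi=8 → 4 5 15 7 8 9 10 11 16 6
data[mid]=15>5: swap data[2],data[8]; hi=7 → 4 5 16 7 8 9 10 11 15 6
data[mid]=16>5: swap data[2],data[7]; hi=6 → 4 5 11 7 8 9 10 16 15 6
data[mid]=11>5: swap data[2],data[6]; hi=5 → 4 5 10 7 8 9 11 16 15 6
data[mid]=10>5: swap data[2],data[5]; hi=4 → 4 5 9 7 8 10 11 16 15 6
data[mid]=9>5: swap data[2],data[4]; hi=3 → 4 5 8 7 9 10 11 16 15 6
data[mid]=8>5: swap data[2],data[3]; hi=2 → 4 5 7 8 9 10 11 16 15 6
data[mid]=7>5: swap data[2],data[2]; hi=1 → 4 5 7 8 9 10 11 16 15 6
end: lo=1, hi=1; data = 4 5 7 8 9 10 11 16 15 6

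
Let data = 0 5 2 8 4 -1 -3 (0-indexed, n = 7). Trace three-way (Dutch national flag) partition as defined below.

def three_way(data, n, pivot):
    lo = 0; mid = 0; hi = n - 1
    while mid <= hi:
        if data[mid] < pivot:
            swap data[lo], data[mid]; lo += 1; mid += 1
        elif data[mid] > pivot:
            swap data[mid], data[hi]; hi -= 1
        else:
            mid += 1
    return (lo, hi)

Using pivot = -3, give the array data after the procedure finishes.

-3 2 8 4 -1 5 0

pivot = -3; lo=0, mid=0, hi=6
data[mid]=0>-3: swap data[0],data[6]; hi=5 → -3 5 2 8 4 -1 0
data[mid]=-3=-3: mid=1
data[mid]=5>-3: swap data[1],data[5]; hi=4 → -3 -1 2 8 4 5 0
data[mid]=-1>-3: swap data[1],data[4]; hi=3 → -3 4 2 8 -1 5 0
data[mid]=4>-3: swap data[1],data[3]; hi=2 → -3 8 2 4 -1 5 0
data[mid]=8>-3: swap data[1],data[2]; hi=1 → -3 2 8 4 -1 5 0
data[mid]=2>-3: swap data[1],data[1]; hi=0 → -3 2 8 4 -1 5 0
end: lo=0, hi=0; data = -3 2 8 4 -1 5 0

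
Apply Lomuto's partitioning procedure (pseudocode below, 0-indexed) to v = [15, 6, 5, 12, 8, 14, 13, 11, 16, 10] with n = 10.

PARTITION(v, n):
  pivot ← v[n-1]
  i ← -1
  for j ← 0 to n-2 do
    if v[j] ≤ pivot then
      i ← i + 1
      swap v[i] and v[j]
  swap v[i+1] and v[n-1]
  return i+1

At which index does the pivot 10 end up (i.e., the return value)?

3

pivot = v[9] = 10; i = -1
j=0: v[0]=15 > 10 → no swap
j=1: v[1]=6 ≤ 10 → i=0, swap v[0],v[1] → [6, 15, 5, 12, 8, 14, 13, 11, 16, 10]
j=2: v[2]=5 ≤ 10 → i=1, swap v[1],v[2] → [6, 5, 15, 12, 8, 14, 13, 11, 16, 10]
j=3: v[3]=12 > 10 → no swap
j=4: v[4]=8 ≤ 10 → i=2, swap v[2],v[4] → [6, 5, 8, 12, 15, 14, 13, 11, 16, 10]
j=5: v[5]=14 > 10 → no swap
j=6: v[6]=13 > 10 → no swap
j=7: v[7]=11 > 10 → no swap
j=8: v[8]=16 > 10 → no swap
final swap v[3],v[9] → [6, 5, 8, 10, 15, 14, 13, 11, 16, 12]; return 3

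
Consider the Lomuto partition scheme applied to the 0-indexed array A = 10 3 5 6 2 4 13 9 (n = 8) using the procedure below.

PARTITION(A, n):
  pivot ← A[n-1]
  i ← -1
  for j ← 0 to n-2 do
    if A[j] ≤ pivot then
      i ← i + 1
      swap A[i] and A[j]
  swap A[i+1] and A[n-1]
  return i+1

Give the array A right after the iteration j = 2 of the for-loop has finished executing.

3 5 10 6 2 4 13 9

pivot=9, i=-1
j=0: 10>9, skip
j=1: 3≤9, i=0, swap(0,1) ⇒ 3 10 5 6 2 4 13 9
j=2: 5≤9, i=1, swap(1,2) ⇒ 3 5 10 6 2 4 13 9
(after j=2) A = 3 5 10 6 2 4 13 9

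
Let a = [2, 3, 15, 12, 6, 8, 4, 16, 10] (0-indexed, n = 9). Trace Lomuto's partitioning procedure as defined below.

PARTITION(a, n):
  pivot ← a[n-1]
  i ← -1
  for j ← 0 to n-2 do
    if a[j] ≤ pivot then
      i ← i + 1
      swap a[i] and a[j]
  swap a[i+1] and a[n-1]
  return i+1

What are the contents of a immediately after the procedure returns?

[2, 3, 6, 8, 4, 10, 15, 16, 12]

pivot=10, i=-1
j=0: 2≤10, i=0, swap(0,0) ⇒ [2, 3, 15, 12, 6, 8, 4, 16, 10]
j=1: 3≤10, i=1, swap(1,1) ⇒ [2, 3, 15, 12, 6, 8, 4, 16, 10]
j=2: 15>10, skip
j=3: 12>10, skip
j=4: 6≤10, i=2, swap(2,4) ⇒ [2, 3, 6, 12, 15, 8, 4, 16, 10]
j=5: 8≤10, i=3, swap(3,5) ⇒ [2, 3, 6, 8, 15, 12, 4, 16, 10]
j=6: 4≤10, i=4, swap(4,6) ⇒ [2, 3, 6, 8, 4, 12, 15, 16, 10]
j=7: 16>10, skip
swap(5,8) ⇒ [2, 3, 6, 8, 4, 10, 15, 16, 12]; return 5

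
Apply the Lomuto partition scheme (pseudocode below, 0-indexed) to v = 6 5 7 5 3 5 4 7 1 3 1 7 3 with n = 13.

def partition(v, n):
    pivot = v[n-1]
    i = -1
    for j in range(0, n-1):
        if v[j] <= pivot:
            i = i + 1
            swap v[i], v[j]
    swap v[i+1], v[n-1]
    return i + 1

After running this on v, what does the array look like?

3 1 3 1 3 5 4 7 5 7 5 7 6

pivot=3, i=-1
j=0: 6>3, skip
j=1: 5>3, skip
j=2: 7>3, skip
j=3: 5>3, skip
j=4: 3≤3, i=0, swap(0,4) ⇒ 3 5 7 5 6 5 4 7 1 3 1 7 3
j=5: 5>3, skip
j=6: 4>3, skip
j=7: 7>3, skip
j=8: 1≤3, i=1, swap(1,8) ⇒ 3 1 7 5 6 5 4 7 5 3 1 7 3
j=9: 3≤3, i=2, swap(2,9) ⇒ 3 1 3 5 6 5 4 7 5 7 1 7 3
j=10: 1≤3, i=3, swap(3,10) ⇒ 3 1 3 1 6 5 4 7 5 7 5 7 3
j=11: 7>3, skip
swap(4,12) ⇒ 3 1 3 1 3 5 4 7 5 7 5 7 6; return 4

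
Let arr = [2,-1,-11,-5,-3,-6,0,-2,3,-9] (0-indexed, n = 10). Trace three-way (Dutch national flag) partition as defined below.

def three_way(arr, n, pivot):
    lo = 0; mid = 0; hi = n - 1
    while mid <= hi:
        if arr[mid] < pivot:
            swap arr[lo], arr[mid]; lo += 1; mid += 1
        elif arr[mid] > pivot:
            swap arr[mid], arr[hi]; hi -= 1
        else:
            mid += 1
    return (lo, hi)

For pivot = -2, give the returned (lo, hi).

pivot = -2; lo=0, mid=0, hi=9
arr[mid]=2>-2: swap arr[0],arr[9]; hi=8 → [-9,-1,-11,-5,-3,-6,0,-2,3,2]
arr[mid]=-9<-2: swap arr[0],arr[0]; lo=1,mid=1 → [-9,-1,-11,-5,-3,-6,0,-2,3,2]
arr[mid]=-1>-2: swap arr[1],arr[8]; hi=7 → [-9,3,-11,-5,-3,-6,0,-2,-1,2]
arr[mid]=3>-2: swap arr[1],arr[7]; hi=6 → [-9,-2,-11,-5,-3,-6,0,3,-1,2]
arr[mid]=-2=-2: mid=2
arr[mid]=-11<-2: swap arr[1],arr[2]; lo=2,mid=3 → [-9,-11,-2,-5,-3,-6,0,3,-1,2]
arr[mid]=-5<-2: swap arr[2],arr[3]; lo=3,mid=4 → [-9,-11,-5,-2,-3,-6,0,3,-1,2]
arr[mid]=-3<-2: swap arr[3],arr[4]; lo=4,mid=5 → [-9,-11,-5,-3,-2,-6,0,3,-1,2]
arr[mid]=-6<-2: swap arr[4],arr[5]; lo=5,mid=6 → [-9,-11,-5,-3,-6,-2,0,3,-1,2]
arr[mid]=0>-2: swap arr[6],arr[6]; hi=5 → [-9,-11,-5,-3,-6,-2,0,3,-1,2]
end: lo=5, hi=5; arr = [-9,-11,-5,-3,-6,-2,0,3,-1,2]

(5, 5)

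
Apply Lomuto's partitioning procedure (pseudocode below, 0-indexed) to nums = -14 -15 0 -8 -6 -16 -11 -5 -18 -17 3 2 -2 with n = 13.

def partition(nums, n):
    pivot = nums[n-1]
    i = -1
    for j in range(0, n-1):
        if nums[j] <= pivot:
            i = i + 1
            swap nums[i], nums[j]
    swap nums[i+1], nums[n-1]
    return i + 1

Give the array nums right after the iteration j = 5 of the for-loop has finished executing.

pivot = nums[12] = -2; i = -1
j=0: nums[0]=-14 ≤ -2 → i=0, swap nums[0],nums[0] (no change) → -14 -15 0 -8 -6 -16 -11 -5 -18 -17 3 2 -2
j=1: nums[1]=-15 ≤ -2 → i=1, swap nums[1],nums[1] (no change) → -14 -15 0 -8 -6 -16 -11 -5 -18 -17 3 2 -2
j=2: nums[2]=0 > -2 → no swap
j=3: nums[3]=-8 ≤ -2 → i=2, swap nums[2],nums[3] → -14 -15 -8 0 -6 -16 -11 -5 -18 -17 3 2 -2
j=4: nums[4]=-6 ≤ -2 → i=3, swap nums[3],nums[4] → -14 -15 -8 -6 0 -16 -11 -5 -18 -17 3 2 -2
j=5: nums[5]=-16 ≤ -2 → i=4, swap nums[4],nums[5] → -14 -15 -8 -6 -16 0 -11 -5 -18 -17 3 2 -2
(after j=5) nums = -14 -15 -8 -6 -16 0 -11 -5 -18 -17 3 2 -2

-14 -15 -8 -6 -16 0 -11 -5 -18 -17 3 2 -2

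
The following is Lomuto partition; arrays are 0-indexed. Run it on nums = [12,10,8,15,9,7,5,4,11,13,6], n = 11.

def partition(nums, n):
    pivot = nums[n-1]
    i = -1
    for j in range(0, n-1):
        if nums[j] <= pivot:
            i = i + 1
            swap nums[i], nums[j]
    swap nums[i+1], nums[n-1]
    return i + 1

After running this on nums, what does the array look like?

pivot = nums[10] = 6; i = -1
j=0: nums[0]=12 > 6 → no swap
j=1: nums[1]=10 > 6 → no swap
j=2: nums[2]=8 > 6 → no swap
j=3: nums[3]=15 > 6 → no swap
j=4: nums[4]=9 > 6 → no swap
j=5: nums[5]=7 > 6 → no swap
j=6: nums[6]=5 ≤ 6 → i=0, swap nums[0],nums[6] → [5,10,8,15,9,7,12,4,11,13,6]
j=7: nums[7]=4 ≤ 6 → i=1, swap nums[1],nums[7] → [5,4,8,15,9,7,12,10,11,13,6]
j=8: nums[8]=11 > 6 → no swap
j=9: nums[9]=13 > 6 → no swap
final swap nums[2],nums[10] → [5,4,6,15,9,7,12,10,11,13,8]; return 2

[5,4,6,15,9,7,12,10,11,13,8]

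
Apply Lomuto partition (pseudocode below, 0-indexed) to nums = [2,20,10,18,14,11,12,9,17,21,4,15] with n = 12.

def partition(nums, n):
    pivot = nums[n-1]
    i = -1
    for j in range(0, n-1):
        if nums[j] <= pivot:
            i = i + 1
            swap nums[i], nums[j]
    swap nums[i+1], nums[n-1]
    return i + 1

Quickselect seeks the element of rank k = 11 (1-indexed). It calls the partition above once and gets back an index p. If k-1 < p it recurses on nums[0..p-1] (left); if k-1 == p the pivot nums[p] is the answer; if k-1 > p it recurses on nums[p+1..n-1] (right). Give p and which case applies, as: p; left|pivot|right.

7; right

pivot=15, i=-1
j=0: 2≤15, i=0, swap(0,0) ⇒ [2,20,10,18,14,11,12,9,17,21,4,15]
j=1: 20>15, skip
j=2: 10≤15, i=1, swap(1,2) ⇒ [2,10,20,18,14,11,12,9,17,21,4,15]
j=3: 18>15, skip
j=4: 14≤15, i=2, swap(2,4) ⇒ [2,10,14,18,20,11,12,9,17,21,4,15]
j=5: 11≤15, i=3, swap(3,5) ⇒ [2,10,14,11,20,18,12,9,17,21,4,15]
j=6: 12≤15, i=4, swap(4,6) ⇒ [2,10,14,11,12,18,20,9,17,21,4,15]
j=7: 9≤15, i=5, swap(5,7) ⇒ [2,10,14,11,12,9,20,18,17,21,4,15]
j=8: 17>15, skip
j=9: 21>15, skip
j=10: 4≤15, i=6, swap(6,10) ⇒ [2,10,14,11,12,9,4,18,17,21,20,15]
swap(7,11) ⇒ [2,10,14,11,12,9,4,15,17,21,20,18]; return 7
p = 7; k-1 = 10 > 7 ⇒ right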